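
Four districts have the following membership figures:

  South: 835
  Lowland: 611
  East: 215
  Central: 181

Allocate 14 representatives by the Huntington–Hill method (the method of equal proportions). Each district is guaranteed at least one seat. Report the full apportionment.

With divisor 133: modified quotas South 6.278, Lowland 4.594, East 1.617, Central 1.361.
Geometric-mean thresholds: South √(6·7)=6.481, Lowland √(4·5)=4.472, East √(1·2)=1.414, Central √(1·2)=1.414.
Each quota rounded against its threshold gives South 6, Lowland 5, East 2, Central 1 (total 14).

South: 6, Lowland: 5, East: 2, Central: 1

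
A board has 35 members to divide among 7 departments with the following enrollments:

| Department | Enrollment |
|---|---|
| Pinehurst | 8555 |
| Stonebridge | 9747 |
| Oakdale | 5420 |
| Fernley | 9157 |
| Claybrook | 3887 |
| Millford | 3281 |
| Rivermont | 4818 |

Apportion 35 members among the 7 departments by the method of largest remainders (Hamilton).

Pinehurst: 7, Stonebridge: 8, Oakdale: 4, Fernley: 7, Claybrook: 3, Millford: 2, Rivermont: 4

Standard divisor: 44865 ÷ 35 ≈ 1281.857.
Standard quotas: Pinehurst 6.6739, Stonebridge 7.6038, Oakdale 4.2282, Fernley 7.1435, Claybrook 3.0323, Millford 2.5596, Rivermont 3.7586.
Lower quotas: Pinehurst 6, Stonebridge 7, Oakdale 4, Fernley 7, Claybrook 3, Millford 2, Rivermont 3 (sum 32, leaving 3 seats).
Remainders in descending order: Rivermont 0.7586, Pinehurst 0.6739, Stonebridge 0.6038, Millford 0.5596, Oakdale 0.2282, Fernley 0.1435, Claybrook 0.0323.
The surplus seats go to Rivermont, Pinehurst, Stonebridge.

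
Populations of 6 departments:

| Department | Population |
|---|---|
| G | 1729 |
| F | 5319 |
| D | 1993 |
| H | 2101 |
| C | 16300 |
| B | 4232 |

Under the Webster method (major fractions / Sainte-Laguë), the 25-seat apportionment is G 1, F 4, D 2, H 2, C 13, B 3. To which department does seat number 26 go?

Priority for the next seat is population ÷ (current seats + 0.5).
Priorities: G 1152.667, F 1182.000, D 797.200, H 840.400, C 1207.407, B 1209.143.
Highest priority: B.

B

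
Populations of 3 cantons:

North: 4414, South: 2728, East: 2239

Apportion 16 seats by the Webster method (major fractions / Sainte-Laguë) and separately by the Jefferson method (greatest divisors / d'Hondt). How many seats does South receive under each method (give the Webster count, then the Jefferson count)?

Webster: North 7, South 5, East 4.
Jefferson: North 8, South 4, East 4.
South gets 5 under Webster and 4 under Jefferson.

5 and 4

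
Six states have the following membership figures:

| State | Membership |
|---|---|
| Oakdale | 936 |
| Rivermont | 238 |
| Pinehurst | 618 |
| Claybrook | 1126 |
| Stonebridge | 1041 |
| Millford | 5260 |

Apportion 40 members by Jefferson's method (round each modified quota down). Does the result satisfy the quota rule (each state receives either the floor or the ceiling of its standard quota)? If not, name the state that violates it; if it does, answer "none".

Standard quotas: Oakdale 4.061, Rivermont 1.033, Pinehurst 2.681, Claybrook 4.886, Stonebridge 4.517, Millford 22.822.
Jefferson allocation: Oakdale 4, Rivermont 1, Pinehurst 2, Claybrook 5, Stonebridge 4, Millford 24.
Millford has quota 22.822 (lower 22, upper 23) but receives 24 — outside the quota interval.

Millford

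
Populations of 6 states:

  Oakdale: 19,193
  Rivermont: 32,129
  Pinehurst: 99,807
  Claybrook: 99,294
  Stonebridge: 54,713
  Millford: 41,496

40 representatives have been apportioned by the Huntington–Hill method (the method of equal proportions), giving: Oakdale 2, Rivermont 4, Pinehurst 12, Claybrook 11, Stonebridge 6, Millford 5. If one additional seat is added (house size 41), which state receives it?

Priority for the next seat is population ÷ (√(s·(s+1))).
Priorities: Oakdale 7835.509, Rivermont 7184.263, Pinehurst 7990.955, Claybrook 8642.433, Stonebridge 8442.399, Millford 7576.098.
Highest priority: Claybrook.

Claybrook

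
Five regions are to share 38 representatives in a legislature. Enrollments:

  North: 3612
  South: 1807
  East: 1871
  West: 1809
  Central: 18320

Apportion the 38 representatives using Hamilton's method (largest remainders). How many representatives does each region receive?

Total 27419; standard divisor 27419/38 ≈ 721.553.
Standard quotas: North 5.0059, South 2.5043, East 2.5930, West 2.5071, Central 25.3897.
Lower quotas: North 5, South 2, East 2, West 2, Central 25 (sum 36, leaving 2 seats).
Remainders in descending order: East 0.5930, West 0.5071, South 0.5043, Central 0.3897, North 0.0059.
Largest remainders: East, West receive the extra seats.

North 5, South 2, East 3, West 3, Central 25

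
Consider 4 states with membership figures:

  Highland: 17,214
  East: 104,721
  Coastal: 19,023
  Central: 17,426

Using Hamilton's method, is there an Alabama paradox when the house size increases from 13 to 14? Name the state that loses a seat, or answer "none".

none

At 13 seats: Highland 1, East 9, Coastal 2, Central 1.
At 14 seats: Highland 1, East 9, Coastal 2, Central 2.
No state's allocation decreased.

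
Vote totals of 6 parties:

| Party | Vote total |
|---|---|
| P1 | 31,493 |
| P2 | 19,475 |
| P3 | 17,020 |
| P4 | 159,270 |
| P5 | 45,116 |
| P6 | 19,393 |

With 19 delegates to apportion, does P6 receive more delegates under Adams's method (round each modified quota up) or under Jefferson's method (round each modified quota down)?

Adams: P1 2, P2 2, P3 1, P4 9, P5 3, P6 2.
Jefferson: P1 2, P2 1, P3 1, P4 11, P5 3, P6 1.
P6 gets 2 under Adams and 1 under Jefferson.

Adams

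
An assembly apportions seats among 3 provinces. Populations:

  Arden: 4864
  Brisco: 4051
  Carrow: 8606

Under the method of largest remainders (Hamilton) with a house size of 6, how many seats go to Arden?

Standard divisor: 17521 ÷ 6 ≈ 2920.167.
Standard quotas: Arden 1.6657, Brisco 1.3872, Carrow 2.9471.
Lower quotas: Arden 1, Brisco 1, Carrow 2 (sum 4, leaving 2 seats).
Remainders in descending order: Carrow 0.9471, Arden 0.6657, Brisco 0.3872.
The surplus seats go to Carrow, Arden.
Arden receives 2.

2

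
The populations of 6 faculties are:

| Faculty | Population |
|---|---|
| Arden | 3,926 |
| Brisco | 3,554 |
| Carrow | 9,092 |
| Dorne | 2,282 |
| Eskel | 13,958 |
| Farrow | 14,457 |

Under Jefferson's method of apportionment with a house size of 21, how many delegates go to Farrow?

7

Standard divisor 47269/21 ≈ 2250.905; standard quotas: Arden 1.744, Brisco 1.579, Carrow 4.039, Dorne 1.014, Eskel 6.201, Farrow 6.423.
Rounding down gives 1, 1, 4, 1, 6, 6 = 19 seats, so the divisor must be adjusted.
With modified divisor 1984.7: modified quotas Arden 1.978, Brisco 1.791, Carrow 4.581, Dorne 1.150, Eskel 7.033, Farrow 7.284.
Rounding down: Arden 1, Brisco 1, Carrow 4, Dorne 1, Eskel 7, Farrow 7 (total 21).
Farrow receives 7.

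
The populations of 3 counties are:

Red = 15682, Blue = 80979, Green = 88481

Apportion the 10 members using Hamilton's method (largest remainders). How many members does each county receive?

The standard divisor is 185142/10 ≈ 18514.2.
Standard quotas: Red 0.8470, Blue 4.3739, Green 4.7791.
Lower quotas: Red 0, Blue 4, Green 4 (sum 8, leaving 2 seats).
Remainders in descending order: Red 0.8470, Green 0.7791, Blue 0.3739.
Largest remainders: Red, Green receive the extra seats.

Red: 1, Blue: 4, Green: 5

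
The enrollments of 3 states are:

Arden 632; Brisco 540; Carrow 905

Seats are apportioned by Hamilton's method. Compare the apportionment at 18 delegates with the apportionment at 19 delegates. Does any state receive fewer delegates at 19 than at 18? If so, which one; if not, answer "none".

At 18 seats: Arden 5, Brisco 5, Carrow 8.
At 19 seats: Arden 6, Brisco 5, Carrow 8.
No state's allocation decreased.

none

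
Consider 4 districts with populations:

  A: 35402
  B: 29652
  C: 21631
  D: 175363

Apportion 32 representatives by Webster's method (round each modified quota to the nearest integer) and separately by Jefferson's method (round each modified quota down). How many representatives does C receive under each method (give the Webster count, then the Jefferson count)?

3 and 2

Webster: A 4, B 4, C 3, D 21.
Jefferson: A 4, B 3, C 2, D 23.
C gets 3 under Webster and 2 under Jefferson.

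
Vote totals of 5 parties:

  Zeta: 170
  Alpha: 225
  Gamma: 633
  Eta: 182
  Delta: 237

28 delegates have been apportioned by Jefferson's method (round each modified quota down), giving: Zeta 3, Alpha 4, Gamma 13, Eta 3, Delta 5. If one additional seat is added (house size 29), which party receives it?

Eta

Priority for the next seat is population ÷ (current seats + 1).
Priorities: Zeta 42.500, Alpha 45.000, Gamma 45.214, Eta 45.500, Delta 39.500.
Highest priority: Eta.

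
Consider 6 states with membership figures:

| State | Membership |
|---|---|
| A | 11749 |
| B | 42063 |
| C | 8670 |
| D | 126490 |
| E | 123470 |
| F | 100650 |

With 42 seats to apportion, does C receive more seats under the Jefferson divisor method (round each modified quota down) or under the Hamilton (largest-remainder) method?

Hamilton

Jefferson: A 1, B 4, C 0, D 13, E 13, F 11.
Hamilton: A 1, B 4, C 1, D 13, E 13, F 10.
C gets 0 under Jefferson and 1 under Hamilton.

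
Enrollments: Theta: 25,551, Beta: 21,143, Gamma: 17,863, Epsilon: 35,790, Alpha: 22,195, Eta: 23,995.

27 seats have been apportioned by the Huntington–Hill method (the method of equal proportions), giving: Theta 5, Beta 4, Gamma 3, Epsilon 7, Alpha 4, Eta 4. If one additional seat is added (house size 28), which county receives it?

Eta

Priority for the next seat is population ÷ (√(s·(s+1))).
Priorities: Theta 4664.953, Beta 4727.719, Gamma 5156.604, Epsilon 4782.640, Alpha 4962.953, Eta 5365.445.
Highest priority: Eta.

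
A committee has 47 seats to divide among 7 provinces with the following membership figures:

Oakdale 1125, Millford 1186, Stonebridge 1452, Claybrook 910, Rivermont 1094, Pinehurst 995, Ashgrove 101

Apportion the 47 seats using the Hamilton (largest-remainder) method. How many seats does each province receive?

Total 6863; standard divisor 6863/47 ≈ 146.021.
Standard quotas: Oakdale 7.704, Millford 8.122, Stonebridge 9.944, Claybrook 6.232, Rivermont 7.492, Pinehurst 6.814, Ashgrove 0.692.
Lower quotas: Oakdale 7, Millford 8, Stonebridge 9, Claybrook 6, Rivermont 7, Pinehurst 6, Ashgrove 0 (sum 43, leaving 4 seats).
Remainders in descending order: Stonebridge 0.944, Pinehurst 0.814, Oakdale 0.704, Ashgrove 0.692, Rivermont 0.492, Claybrook 0.232, Millford 0.122.
The surplus seats go to Stonebridge, Pinehurst, Oakdale, Ashgrove.

Oakdale 8, Millford 8, Stonebridge 10, Claybrook 6, Rivermont 7, Pinehurst 7, Ashgrove 1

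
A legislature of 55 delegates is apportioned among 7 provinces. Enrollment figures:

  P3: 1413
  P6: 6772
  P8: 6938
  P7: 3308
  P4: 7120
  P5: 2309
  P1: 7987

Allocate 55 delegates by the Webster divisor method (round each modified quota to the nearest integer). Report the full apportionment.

P3 2; P6 10; P8 11; P7 5; P4 11; P5 4; P1 12

Standard divisor 35847/55 ≈ 651.764; standard quotas: P3 2.168, P6 10.390, P8 10.645, P7 5.075, P4 10.924, P5 3.543, P1 12.254.
Rounding to the nearest integer gives P3 2, P6 10, P8 11, P7 5, P4 11, P5 4, P1 12 — total 55, matching the house size, so no adjustment is needed.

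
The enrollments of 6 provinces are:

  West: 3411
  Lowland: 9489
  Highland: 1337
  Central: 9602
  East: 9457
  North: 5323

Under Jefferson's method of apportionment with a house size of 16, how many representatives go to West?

Standard divisor 38619/16 ≈ 2413.688; standard quotas: West 1.413, Lowland 3.931, Highland 0.554, Central 3.978, East 3.918, North 2.205.
Rounding down gives 1, 3, 0, 3, 3, 2 = 12 seats, so the divisor must be adjusted.
With modified divisor 1910: modified quotas West 1.786, Lowland 4.968, Highland 0.700, Central 5.027, East 4.951, North 2.787.
Rounding down: West 1, Lowland 4, Highland 0, Central 5, East 4, North 2 (total 16).
West receives 1.

1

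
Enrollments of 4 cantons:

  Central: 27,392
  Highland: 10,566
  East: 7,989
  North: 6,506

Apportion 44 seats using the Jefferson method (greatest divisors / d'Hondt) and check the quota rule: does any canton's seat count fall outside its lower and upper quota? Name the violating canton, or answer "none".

Central

Standard quotas: Central 22.978, Highland 8.863, East 6.702, North 5.458.
Jefferson allocation: Central 24, Highland 9, East 6, North 5.
Central has quota 22.978 (lower 22, upper 23) but receives 24 — outside the quota interval.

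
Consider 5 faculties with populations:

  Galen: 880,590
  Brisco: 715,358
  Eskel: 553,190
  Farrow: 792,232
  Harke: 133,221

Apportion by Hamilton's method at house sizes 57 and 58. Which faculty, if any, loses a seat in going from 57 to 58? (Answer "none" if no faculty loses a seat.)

none

At 57 seats: Galen 16, Brisco 13, Eskel 10, Farrow 15, Harke 3.
At 58 seats: Galen 17, Brisco 13, Eskel 10, Farrow 15, Harke 3.
No faculty's allocation decreased.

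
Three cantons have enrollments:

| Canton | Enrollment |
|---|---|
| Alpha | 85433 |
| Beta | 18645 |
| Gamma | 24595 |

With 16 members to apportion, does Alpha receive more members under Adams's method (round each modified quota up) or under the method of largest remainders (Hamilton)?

Adams: Alpha 10, Beta 3, Gamma 3.
Hamilton: Alpha 11, Beta 2, Gamma 3.
Alpha gets 10 under Adams and 11 under Hamilton.

Hamilton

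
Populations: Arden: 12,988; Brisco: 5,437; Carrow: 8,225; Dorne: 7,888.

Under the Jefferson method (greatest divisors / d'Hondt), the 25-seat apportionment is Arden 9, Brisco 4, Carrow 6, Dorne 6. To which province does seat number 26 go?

Priority for the next seat is population ÷ (current seats + 1).
Priorities: Arden 1298.800, Brisco 1087.400, Carrow 1175.000, Dorne 1126.857.
Highest priority: Arden.

Arden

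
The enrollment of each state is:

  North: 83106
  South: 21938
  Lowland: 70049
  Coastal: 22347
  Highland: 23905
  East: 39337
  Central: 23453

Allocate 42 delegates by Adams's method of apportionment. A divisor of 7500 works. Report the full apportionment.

North: 12, South: 3, Lowland: 10, Coastal: 3, Highland: 4, East: 6, Central: 4

With modified divisor 7500: modified quotas North 11.081, South 2.925, Lowland 9.340, Coastal 2.980, Highland 3.187, East 5.245, Central 3.127.
Rounding up: North 12, South 3, Lowland 10, Coastal 3, Highland 4, East 6, Central 4 (total 42).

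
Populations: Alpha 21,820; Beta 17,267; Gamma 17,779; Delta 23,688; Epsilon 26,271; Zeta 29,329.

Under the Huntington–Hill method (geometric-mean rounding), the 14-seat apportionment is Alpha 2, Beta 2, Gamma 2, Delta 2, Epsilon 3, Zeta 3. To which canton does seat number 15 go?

Priority for the next seat is population ÷ (√(s·(s+1))).
Priorities: Alpha 8907.978, Beta 7049.223, Gamma 7258.246, Delta 9670.586, Epsilon 7583.784, Zeta 8466.553.
Highest priority: Delta.

Delta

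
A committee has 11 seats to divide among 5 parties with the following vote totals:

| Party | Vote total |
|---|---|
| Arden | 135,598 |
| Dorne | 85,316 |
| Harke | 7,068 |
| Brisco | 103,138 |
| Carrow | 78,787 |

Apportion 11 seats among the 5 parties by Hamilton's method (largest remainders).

Arden 4, Dorne 2, Harke 0, Brisco 3, Carrow 2

Total 409907; standard divisor 409907/11 ≈ 37264.273.
Standard quotas: Arden 3.6388, Dorne 2.2895, Harke 0.1897, Brisco 2.7677, Carrow 2.1143.
Lower quotas: Arden 3, Dorne 2, Harke 0, Brisco 2, Carrow 2 (sum 9, leaving 2 seats).
Remainders in descending order: Brisco 0.7677, Arden 0.6388, Dorne 0.2895, Harke 0.1897, Carrow 0.1143.
Largest remainders: Brisco, Arden receive the extra seats.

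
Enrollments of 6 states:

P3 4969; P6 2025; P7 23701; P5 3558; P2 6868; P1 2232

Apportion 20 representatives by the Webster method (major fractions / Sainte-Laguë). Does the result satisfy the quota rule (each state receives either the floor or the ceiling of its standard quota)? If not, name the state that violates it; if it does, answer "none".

Standard quotas: P3 2.292, P6 0.934, P7 10.934, P5 1.641, P2 3.168, P1 1.030.
Webster allocation: P3 2, P6 1, P7 11, P5 2, P2 3, P1 1.
Every allocation lies between the lower and upper quota.

none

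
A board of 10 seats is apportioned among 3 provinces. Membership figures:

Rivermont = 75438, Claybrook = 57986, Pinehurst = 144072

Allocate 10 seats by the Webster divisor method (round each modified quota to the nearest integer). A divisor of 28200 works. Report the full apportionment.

Rivermont=3, Claybrook=2, Pinehurst=5

With modified divisor 28200: modified quotas Rivermont 2.675, Claybrook 2.056, Pinehurst 5.109.
Rounding to the nearest integer: Rivermont 3, Claybrook 2, Pinehurst 5 (total 10).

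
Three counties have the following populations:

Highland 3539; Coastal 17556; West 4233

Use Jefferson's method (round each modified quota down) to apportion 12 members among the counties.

Standard divisor 25328/12 ≈ 2110.667; standard quotas: Highland 1.677, Coastal 8.318, West 2.006.
Rounding down gives 1, 8, 2 = 11 seats, so the divisor must be adjusted.
With modified divisor 1900: modified quotas Highland 1.863, Coastal 9.240, West 2.228.
Rounding down: Highland 1, Coastal 9, West 2 (total 12).

Highland 1; Coastal 9; West 2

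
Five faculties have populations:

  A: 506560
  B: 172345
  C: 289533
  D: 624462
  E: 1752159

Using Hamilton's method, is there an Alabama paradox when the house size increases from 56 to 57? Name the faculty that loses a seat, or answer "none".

At 56 seats: A 9, B 3, C 5, D 10, E 29.
At 57 seats: A 8, B 3, C 5, D 11, E 30.
A drops from 9 to 8.

A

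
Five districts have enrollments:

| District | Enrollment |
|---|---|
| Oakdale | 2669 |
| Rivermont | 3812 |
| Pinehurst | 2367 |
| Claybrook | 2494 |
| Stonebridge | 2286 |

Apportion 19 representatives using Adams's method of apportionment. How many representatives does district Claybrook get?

Standard divisor 13628/19 ≈ 717.263; standard quotas: Oakdale 3.721, Rivermont 5.315, Pinehurst 3.300, Claybrook 3.477, Stonebridge 3.187.
Rounding up gives 4, 6, 4, 4, 4 = 22 seats, so the divisor must be adjusted.
With modified divisor 800: modified quotas Oakdale 3.336, Rivermont 4.765, Pinehurst 2.959, Claybrook 3.118, Stonebridge 2.857.
Rounding up: Oakdale 4, Rivermont 5, Pinehurst 3, Claybrook 4, Stonebridge 3 (total 19).
Claybrook receives 4.

4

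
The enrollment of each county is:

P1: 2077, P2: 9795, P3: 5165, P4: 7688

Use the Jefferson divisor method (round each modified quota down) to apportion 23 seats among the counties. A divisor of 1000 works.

P1: 2, P2: 9, P3: 5, P4: 7

With modified divisor 1000: modified quotas P1 2.077, P2 9.795, P3 5.165, P4 7.688.
Rounding down: P1 2, P2 9, P3 5, P4 7 (total 23).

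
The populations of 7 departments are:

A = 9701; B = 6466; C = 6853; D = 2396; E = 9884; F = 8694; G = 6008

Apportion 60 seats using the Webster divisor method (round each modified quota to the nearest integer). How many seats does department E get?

Standard divisor 50002/60 ≈ 833.367; standard quotas: A 11.641, B 7.759, C 8.223, D 2.875, E 11.860, F 10.432, G 7.209.
Rounding to the nearest integer gives A 12, B 8, C 8, D 3, E 12, F 10, G 7 — total 60, matching the house size, so no adjustment is needed.
E receives 12.

12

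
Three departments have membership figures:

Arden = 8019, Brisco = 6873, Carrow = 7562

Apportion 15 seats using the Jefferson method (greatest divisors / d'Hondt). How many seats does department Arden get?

Standard divisor 22454/15 ≈ 1496.933; standard quotas: Arden 5.357, Brisco 4.591, Carrow 5.052.
Rounding down gives 5, 4, 5 = 14 seats, so the divisor must be adjusted.
With modified divisor 1360: modified quotas Arden 5.896, Brisco 5.054, Carrow 5.560.
Rounding down: Arden 5, Brisco 5, Carrow 5 (total 15).
Arden receives 5.

5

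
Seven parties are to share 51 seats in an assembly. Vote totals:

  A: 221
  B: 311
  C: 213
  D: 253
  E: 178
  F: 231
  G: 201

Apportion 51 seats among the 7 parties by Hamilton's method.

Standard divisor: 1608 ÷ 51 ≈ 31.529.
Standard quotas: A 7.009, B 9.864, C 6.756, D 8.024, E 5.646, F 7.326, G 6.375.
Lower quotas: A 7, B 9, C 6, D 8, E 5, F 7, G 6 (sum 48, leaving 3 seats).
Remainders in descending order: B 0.864, C 0.756, E 0.646, G 0.375, F 0.326, D 0.024, A 0.009.
Largest remainders: B, C, E receive the extra seats.

A 7, B 10, C 7, D 8, E 6, F 7, G 6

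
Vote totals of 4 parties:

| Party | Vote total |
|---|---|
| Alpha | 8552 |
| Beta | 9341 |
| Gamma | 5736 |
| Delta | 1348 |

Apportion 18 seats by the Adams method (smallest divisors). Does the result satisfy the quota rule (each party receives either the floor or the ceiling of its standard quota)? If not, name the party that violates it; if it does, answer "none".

none

Standard quotas: Alpha 6.163, Beta 6.732, Gamma 4.134, Delta 0.971.
Adams allocation: Alpha 6, Beta 7, Gamma 4, Delta 1.
Every allocation lies between the lower and upper quota.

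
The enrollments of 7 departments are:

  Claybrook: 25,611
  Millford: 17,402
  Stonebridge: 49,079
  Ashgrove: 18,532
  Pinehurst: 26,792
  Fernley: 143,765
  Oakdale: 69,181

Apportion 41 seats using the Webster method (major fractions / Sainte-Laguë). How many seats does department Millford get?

Standard divisor 350362/41 ≈ 8545.415; standard quotas: Claybrook 2.997, Millford 2.036, Stonebridge 5.743, Ashgrove 2.169, Pinehurst 3.135, Fernley 16.824, Oakdale 8.096.
Rounding to the nearest integer gives Claybrook 3, Millford 2, Stonebridge 6, Ashgrove 2, Pinehurst 3, Fernley 17, Oakdale 8 — total 41, matching the house size, so no adjustment is needed.
Millford receives 2.

2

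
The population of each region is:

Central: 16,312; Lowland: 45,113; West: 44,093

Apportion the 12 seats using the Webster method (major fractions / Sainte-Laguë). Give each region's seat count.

Central: 2, Lowland: 5, West: 5

Standard divisor 105518/12 ≈ 8793.167; standard quotas: Central 1.855, Lowland 5.130, West 5.014.
Rounding to the nearest integer gives Central 2, Lowland 5, West 5 — total 12, matching the house size, so no adjustment is needed.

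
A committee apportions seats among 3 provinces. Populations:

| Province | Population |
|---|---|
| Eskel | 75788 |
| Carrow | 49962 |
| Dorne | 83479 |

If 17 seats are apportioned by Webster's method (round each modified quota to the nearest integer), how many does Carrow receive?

4

Standard divisor 209229/17 ≈ 12307.588; standard quotas: Eskel 6.158, Carrow 4.059, Dorne 6.783.
Rounding to the nearest integer gives Eskel 6, Carrow 4, Dorne 7 — total 17, matching the house size, so no adjustment is needed.
Carrow receives 4.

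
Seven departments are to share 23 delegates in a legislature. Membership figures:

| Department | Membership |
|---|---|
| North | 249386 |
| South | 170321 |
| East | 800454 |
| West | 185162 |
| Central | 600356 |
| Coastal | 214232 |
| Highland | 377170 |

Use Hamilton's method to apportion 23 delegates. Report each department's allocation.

Standard divisor: 2597081 ÷ 23 ≈ 112916.565.
Standard quotas: North 2.2086, South 1.5084, East 7.0889, West 1.6398, Central 5.3168, Coastal 1.8973, Highland 3.3403.
Lower quotas: North 2, South 1, East 7, West 1, Central 5, Coastal 1, Highland 3 (sum 20, leaving 3 seats).
Remainders in descending order: Coastal 0.8973, West 0.6398, South 0.5084, Highland 0.3403, Central 0.3168, North 0.2086, East 0.0889.
The surplus seats go to Coastal, West, South.

North 2, South 2, East 7, West 2, Central 5, Coastal 2, Highland 3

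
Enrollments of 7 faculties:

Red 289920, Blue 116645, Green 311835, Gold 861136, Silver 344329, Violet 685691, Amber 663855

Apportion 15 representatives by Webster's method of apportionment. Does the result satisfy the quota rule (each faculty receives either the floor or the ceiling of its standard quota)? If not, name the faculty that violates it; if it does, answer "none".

none

Standard quotas: Red 1.329, Blue 0.535, Green 1.429, Gold 3.946, Silver 1.578, Violet 3.142, Amber 3.042.
Webster allocation: Red 1, Blue 1, Green 1, Gold 4, Silver 2, Violet 3, Amber 3.
Every allocation lies between the lower and upper quota.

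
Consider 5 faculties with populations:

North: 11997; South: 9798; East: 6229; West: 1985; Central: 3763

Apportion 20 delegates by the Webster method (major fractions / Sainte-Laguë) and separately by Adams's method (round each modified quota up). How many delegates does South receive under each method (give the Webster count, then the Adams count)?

Webster: North 7, South 6, East 4, West 1, Central 2.
Adams: North 7, South 5, East 4, West 2, Central 2.
South gets 6 under Webster and 5 under Adams.

6 and 5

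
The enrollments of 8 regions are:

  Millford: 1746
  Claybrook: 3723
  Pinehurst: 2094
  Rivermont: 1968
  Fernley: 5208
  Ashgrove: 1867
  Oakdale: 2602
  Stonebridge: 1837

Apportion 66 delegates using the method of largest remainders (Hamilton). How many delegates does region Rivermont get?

6

Standard divisor: 21045 ÷ 66 ≈ 318.864.
Standard quotas: Millford 5.4757, Claybrook 11.6758, Pinehurst 6.5671, Rivermont 6.1719, Fernley 16.3330, Ashgrove 5.8552, Oakdale 8.1602, Stonebridge 5.7611.
Lower quotas: Millford 5, Claybrook 11, Pinehurst 6, Rivermont 6, Fernley 16, Ashgrove 5, Oakdale 8, Stonebridge 5 (sum 62, leaving 4 seats).
Remainders in descending order: Ashgrove 0.8552, Stonebridge 0.7611, Claybrook 0.6758, Pinehurst 0.5671, Millford 0.4757, Fernley 0.3330, Rivermont 0.1719, Oakdale 0.1602.
The surplus seats go to Ashgrove, Stonebridge, Claybrook, Pinehurst.
Rivermont receives 6.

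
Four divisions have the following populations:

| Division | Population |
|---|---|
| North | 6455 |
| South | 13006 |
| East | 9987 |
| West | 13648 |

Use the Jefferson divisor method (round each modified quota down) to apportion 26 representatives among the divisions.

Standard divisor 43096/26 ≈ 1657.538; standard quotas: North 3.894, South 7.847, East 6.025, West 8.234.
Rounding down gives 3, 7, 6, 8 = 24 seats, so the divisor must be adjusted.
With modified divisor 1600: modified quotas North 4.034, South 8.129, East 6.242, West 8.530.
Rounding down: North 4, South 8, East 6, West 8 (total 26).

North=4, South=8, East=6, West=8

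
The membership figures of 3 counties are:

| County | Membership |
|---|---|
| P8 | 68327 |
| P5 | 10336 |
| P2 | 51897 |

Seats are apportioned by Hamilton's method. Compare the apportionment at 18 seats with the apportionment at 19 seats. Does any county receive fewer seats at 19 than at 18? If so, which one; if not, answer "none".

P5

At 18 seats: P8 9, P5 2, P2 7.
At 19 seats: P8 10, P5 1, P2 8.
P5 drops from 2 to 1.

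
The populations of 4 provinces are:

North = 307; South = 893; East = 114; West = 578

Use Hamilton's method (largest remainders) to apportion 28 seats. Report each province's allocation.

North=4, South=13, East=2, West=9

The standard divisor is 1892/28 ≈ 67.571.
Standard quotas: North 4.543, South 13.216, East 1.687, West 8.554.
Lower quotas: North 4, South 13, East 1, West 8 (sum 26, leaving 2 seats).
Remainders in descending order: East 0.687, West 0.554, North 0.543, South 0.216.
Largest remainders: East, West receive the extra seats.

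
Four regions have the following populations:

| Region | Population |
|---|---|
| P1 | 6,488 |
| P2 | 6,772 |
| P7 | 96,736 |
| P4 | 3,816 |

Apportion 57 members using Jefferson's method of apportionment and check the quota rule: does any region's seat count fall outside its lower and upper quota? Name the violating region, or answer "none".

Standard quotas: P1 3.249, P2 3.392, P7 48.448, P4 1.911.
Jefferson allocation: P1 3, P2 3, P7 50, P4 1.
P7 has quota 48.448 (lower 48, upper 49) but receives 50 — outside the quota interval.

P7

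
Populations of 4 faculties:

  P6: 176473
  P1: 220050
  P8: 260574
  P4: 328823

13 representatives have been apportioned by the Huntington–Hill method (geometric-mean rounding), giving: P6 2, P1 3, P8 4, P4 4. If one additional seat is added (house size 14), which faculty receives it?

Priority for the next seat is population ÷ (√(s·(s+1))).
Priorities: P6 72044.801, P1 63522.963, P8 58266.118, P4 73527.058.
Highest priority: P4.

P4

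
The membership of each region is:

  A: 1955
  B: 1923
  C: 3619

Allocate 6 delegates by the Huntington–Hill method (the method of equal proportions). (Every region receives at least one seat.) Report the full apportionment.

With divisor 1371: modified quotas A 1.426, B 1.403, C 2.640.
Geometric-mean thresholds: A √(1·2)=1.414, B √(1·2)=1.414, C √(2·3)=2.449.
Each quota rounded against its threshold gives A 2, B 1, C 3 (total 6).

A 2, B 1, C 3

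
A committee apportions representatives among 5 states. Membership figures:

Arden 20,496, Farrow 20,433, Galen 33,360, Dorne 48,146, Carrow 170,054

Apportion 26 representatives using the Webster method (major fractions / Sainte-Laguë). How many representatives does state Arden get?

2

Standard divisor 292489/26 ≈ 11249.577; standard quotas: Arden 1.822, Farrow 1.816, Galen 2.965, Dorne 4.280, Carrow 15.116.
Rounding to the nearest integer gives Arden 2, Farrow 2, Galen 3, Dorne 4, Carrow 15 — total 26, matching the house size, so no adjustment is needed.
Arden receives 2.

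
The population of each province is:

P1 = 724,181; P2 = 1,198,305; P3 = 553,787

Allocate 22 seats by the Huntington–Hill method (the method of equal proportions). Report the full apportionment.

P1 6, P2 11, P3 5

With divisor 112999: modified quotas P1 6.409, P2 10.605, P3 4.901.
Geometric-mean thresholds: P1 √(6·7)=6.481, P2 √(10·11)=10.488, P3 √(4·5)=4.472.
Each quota rounded against its threshold gives P1 6, P2 11, P3 5 (total 22).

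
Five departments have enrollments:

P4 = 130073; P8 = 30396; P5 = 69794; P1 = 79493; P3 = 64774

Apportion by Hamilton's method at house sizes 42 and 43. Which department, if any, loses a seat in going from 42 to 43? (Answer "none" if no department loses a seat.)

none

At 42 seats: P4 15, P8 3, P5 8, P1 9, P3 7.
At 43 seats: P4 15, P8 4, P5 8, P1 9, P3 7.
No department's allocation decreased.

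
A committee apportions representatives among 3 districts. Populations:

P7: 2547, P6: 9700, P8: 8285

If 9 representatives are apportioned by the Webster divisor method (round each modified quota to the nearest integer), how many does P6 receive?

4

Standard divisor 20532/9 ≈ 2281.333; standard quotas: P7 1.116, P6 4.252, P8 3.632.
Rounding to the nearest integer gives P7 1, P6 4, P8 4 — total 9, matching the house size, so no adjustment is needed.
P6 receives 4.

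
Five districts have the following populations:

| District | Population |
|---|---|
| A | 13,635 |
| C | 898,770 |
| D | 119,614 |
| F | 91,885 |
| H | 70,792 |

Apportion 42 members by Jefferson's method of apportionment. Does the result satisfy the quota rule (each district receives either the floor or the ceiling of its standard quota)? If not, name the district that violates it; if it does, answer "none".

C

Standard quotas: A 0.479, C 31.597, D 4.205, F 3.230, H 2.489.
Jefferson allocation: A 0, C 33, D 4, F 3, H 2.
C has quota 31.597 (lower 31, upper 32) but receives 33 — outside the quota interval.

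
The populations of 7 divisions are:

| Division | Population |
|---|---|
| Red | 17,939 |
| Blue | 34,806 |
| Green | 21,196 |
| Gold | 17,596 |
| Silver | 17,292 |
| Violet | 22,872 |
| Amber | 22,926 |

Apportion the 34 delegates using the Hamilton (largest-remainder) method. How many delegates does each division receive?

Total 154627; standard divisor 154627/34 ≈ 4547.853.
Standard quotas: Red 3.9445, Blue 7.6533, Green 4.6607, Gold 3.8691, Silver 3.8022, Violet 5.0292, Amber 5.0411.
Lower quotas: Red 3, Blue 7, Green 4, Gold 3, Silver 3, Violet 5, Amber 5 (sum 30, leaving 4 seats).
Remainders in descending order: Red 0.9445, Gold 0.8691, Silver 0.8022, Green 0.6607, Blue 0.6533, Amber 0.0411, Violet 0.0292.
Largest remainders: Red, Gold, Silver, Green receive the extra seats.

Red 4, Blue 7, Green 5, Gold 4, Silver 4, Violet 5, Amber 5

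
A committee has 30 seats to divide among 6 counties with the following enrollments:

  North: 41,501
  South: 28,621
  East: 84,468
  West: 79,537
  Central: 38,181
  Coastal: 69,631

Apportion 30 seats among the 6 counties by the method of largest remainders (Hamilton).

Standard divisor: 341939 ÷ 30 ≈ 11397.967.
Standard quotas: North 3.6411, South 2.5111, East 7.4108, West 6.9782, Central 3.3498, Coastal 6.1091.
Lower quotas: North 3, South 2, East 7, West 6, Central 3, Coastal 6 (sum 27, leaving 3 seats).
Remainders in descending order: West 0.9782, North 0.6411, South 0.5111, East 0.4108, Central 0.3498, Coastal 0.1091.
The surplus seats go to West, North, South.

North=4, South=3, East=7, West=7, Central=3, Coastal=6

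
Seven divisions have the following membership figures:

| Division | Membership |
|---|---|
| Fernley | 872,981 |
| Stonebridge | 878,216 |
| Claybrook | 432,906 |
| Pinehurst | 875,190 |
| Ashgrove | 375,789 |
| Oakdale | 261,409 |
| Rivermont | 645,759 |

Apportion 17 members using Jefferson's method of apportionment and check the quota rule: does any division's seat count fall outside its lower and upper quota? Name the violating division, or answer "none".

none

Standard quotas: Fernley 3.418, Stonebridge 3.438, Claybrook 1.695, Pinehurst 3.426, Ashgrove 1.471, Oakdale 1.023, Rivermont 2.528.
Jefferson allocation: Fernley 4, Stonebridge 4, Claybrook 1, Pinehurst 4, Ashgrove 1, Oakdale 1, Rivermont 2.
Every allocation lies between the lower and upper quota.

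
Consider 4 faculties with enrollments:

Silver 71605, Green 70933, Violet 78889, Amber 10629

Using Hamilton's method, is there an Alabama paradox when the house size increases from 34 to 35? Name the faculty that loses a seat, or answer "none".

At 34 seats: Silver 10, Green 10, Violet 12, Amber 2.
At 35 seats: Silver 11, Green 11, Violet 12, Amber 1.
Amber drops from 2 to 1.

Amber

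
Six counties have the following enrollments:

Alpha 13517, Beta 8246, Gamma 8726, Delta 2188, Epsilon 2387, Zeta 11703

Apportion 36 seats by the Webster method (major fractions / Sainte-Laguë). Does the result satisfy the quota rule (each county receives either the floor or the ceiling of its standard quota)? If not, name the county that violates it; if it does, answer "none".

none

Standard quotas: Alpha 10.405, Beta 6.348, Gamma 6.717, Delta 1.684, Epsilon 1.837, Zeta 9.009.
Webster allocation: Alpha 10, Beta 6, Gamma 7, Delta 2, Epsilon 2, Zeta 9.
Every allocation lies between the lower and upper quota.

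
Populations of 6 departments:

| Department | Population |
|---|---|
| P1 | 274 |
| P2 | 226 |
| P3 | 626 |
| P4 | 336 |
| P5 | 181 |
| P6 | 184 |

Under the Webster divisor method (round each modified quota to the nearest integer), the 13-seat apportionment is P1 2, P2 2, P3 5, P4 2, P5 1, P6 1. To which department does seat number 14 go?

P4

Priority for the next seat is population ÷ (current seats + 0.5).
Priorities: P1 109.600, P2 90.400, P3 113.818, P4 134.400, P5 120.667, P6 122.667.
Highest priority: P4.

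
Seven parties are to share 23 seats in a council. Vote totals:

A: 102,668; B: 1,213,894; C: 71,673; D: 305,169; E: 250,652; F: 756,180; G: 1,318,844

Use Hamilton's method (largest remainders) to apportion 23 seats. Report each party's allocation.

Total 4019080; standard divisor 4019080/23 ≈ 174742.609.
Standard quotas: A 0.5875, B 6.9468, C 0.4102, D 1.7464, E 1.4344, F 4.3274, G 7.5474.
Lower quotas: A 0, B 6, C 0, D 1, E 1, F 4, G 7 (sum 19, leaving 4 seats).
Remainders in descending order: B 0.9468, D 0.7464, A 0.5875, G 0.5474, E 0.4344, C 0.4102, F 0.3274.
The surplus seats go to B, D, A, G.

A=1; B=7; C=0; D=2; E=1; F=4; G=8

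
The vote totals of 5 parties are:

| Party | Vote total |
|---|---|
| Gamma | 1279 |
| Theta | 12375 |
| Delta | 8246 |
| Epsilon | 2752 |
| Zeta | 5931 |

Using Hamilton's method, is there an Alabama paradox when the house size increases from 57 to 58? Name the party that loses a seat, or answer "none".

At 57 seats: Gamma 3, Theta 23, Delta 15, Epsilon 5, Zeta 11.
At 58 seats: Gamma 2, Theta 24, Delta 16, Epsilon 5, Zeta 11.
Gamma drops from 3 to 2.

Gamma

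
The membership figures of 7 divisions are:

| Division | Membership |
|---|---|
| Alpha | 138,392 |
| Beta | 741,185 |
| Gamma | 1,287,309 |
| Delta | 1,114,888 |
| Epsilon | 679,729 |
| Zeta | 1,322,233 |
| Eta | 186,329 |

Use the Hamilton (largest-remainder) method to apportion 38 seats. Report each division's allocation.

The standard divisor is 5470065/38 ≈ 143949.079.
Standard quotas: Alpha 0.9614, Beta 5.1489, Gamma 8.9428, Delta 7.7450, Epsilon 4.7220, Zeta 9.1854, Eta 1.2944.
Lower quotas: Alpha 0, Beta 5, Gamma 8, Delta 7, Epsilon 4, Zeta 9, Eta 1 (sum 34, leaving 4 seats).
Remainders in descending order: Alpha 0.9614, Gamma 0.9428, Delta 0.7450, Epsilon 0.7220, Eta 0.2944, Zeta 0.1854, Beta 0.1489.
The surplus seats go to Alpha, Gamma, Delta, Epsilon.

Alpha 1; Beta 5; Gamma 9; Delta 8; Epsilon 5; Zeta 9; Eta 1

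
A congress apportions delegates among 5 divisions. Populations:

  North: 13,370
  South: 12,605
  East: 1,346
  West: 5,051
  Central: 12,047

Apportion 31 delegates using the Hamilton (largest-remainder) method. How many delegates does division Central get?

Standard divisor: 44419 ÷ 31 ≈ 1432.871.
Standard quotas: North 9.3309, South 8.7970, East 0.9394, West 3.5251, Central 8.4076.
Lower quotas: North 9, South 8, East 0, West 3, Central 8 (sum 28, leaving 3 seats).
Remainders in descending order: East 0.9394, South 0.7970, West 0.5251, Central 0.4076, North 0.3309.
Largest remainders: East, South, West receive the extra seats.
Central receives 8.

8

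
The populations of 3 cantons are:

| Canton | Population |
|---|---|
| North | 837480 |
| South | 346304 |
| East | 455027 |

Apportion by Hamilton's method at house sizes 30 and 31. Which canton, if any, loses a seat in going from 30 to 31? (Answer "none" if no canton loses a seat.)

At 30 seats: North 15, South 7, East 8.
At 31 seats: North 16, South 6, East 9.
South drops from 7 to 6.

South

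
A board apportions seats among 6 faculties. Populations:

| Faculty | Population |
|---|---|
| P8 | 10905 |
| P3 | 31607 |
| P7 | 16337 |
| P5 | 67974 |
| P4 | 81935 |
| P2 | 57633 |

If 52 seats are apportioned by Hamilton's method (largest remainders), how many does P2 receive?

The standard divisor is 266391/52 ≈ 5122.904.
Standard quotas: P8 2.1287, P3 6.1697, P7 3.1890, P5 13.2686, P4 15.9939, P2 11.2501.
Lower quotas: P8 2, P3 6, P7 3, P5 13, P4 15, P2 11 (sum 50, leaving 2 seats).
Remainders in descending order: P4 0.9939, P5 0.2686, P2 0.2501, P7 0.1890, P3 0.1697, P8 0.1287.
The surplus seats go to P4, P5.
P2 receives 11.

11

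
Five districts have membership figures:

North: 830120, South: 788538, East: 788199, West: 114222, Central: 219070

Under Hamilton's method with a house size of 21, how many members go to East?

6

Total 2740149; standard divisor 2740149/21 ≈ 130483.286.
Standard quotas: North 6.3619, South 6.0432, East 6.0406, West 0.8754, Central 1.6789.
Lower quotas: North 6, South 6, East 6, West 0, Central 1 (sum 19, leaving 2 seats).
Remainders in descending order: West 0.8754, Central 0.6789, North 0.3619, South 0.0432, East 0.0406.
Largest remainders: West, Central receive the extra seats.
East receives 6.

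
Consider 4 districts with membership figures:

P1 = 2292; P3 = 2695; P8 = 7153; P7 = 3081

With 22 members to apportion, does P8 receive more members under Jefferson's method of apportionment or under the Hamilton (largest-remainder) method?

Jefferson

Jefferson: P1 3, P3 4, P8 11, P7 4.
Hamilton: P1 3, P3 4, P8 10, P7 5.
P8 gets 11 under Jefferson and 10 under Hamilton.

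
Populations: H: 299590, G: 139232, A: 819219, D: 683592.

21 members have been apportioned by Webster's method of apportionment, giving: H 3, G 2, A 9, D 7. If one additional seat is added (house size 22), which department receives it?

Priority for the next seat is population ÷ (current seats + 0.5).
Priorities: H 85597.143, G 55692.800, A 86233.579, D 91145.600.
Highest priority: D.

D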